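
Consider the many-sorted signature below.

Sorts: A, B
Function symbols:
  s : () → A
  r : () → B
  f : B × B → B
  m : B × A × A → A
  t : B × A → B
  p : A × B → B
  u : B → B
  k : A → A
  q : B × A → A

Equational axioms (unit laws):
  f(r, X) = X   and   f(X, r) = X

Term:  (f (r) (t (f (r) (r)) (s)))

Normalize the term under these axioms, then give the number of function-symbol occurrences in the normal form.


1. (f (r) (t (f (r) (r)) (s)))  →  (t (f (r) (r)) (s))
2. (t (f (r) (r)) (s))  →  (t (r) (s))
normal form: (t (r) (s))

size = 3


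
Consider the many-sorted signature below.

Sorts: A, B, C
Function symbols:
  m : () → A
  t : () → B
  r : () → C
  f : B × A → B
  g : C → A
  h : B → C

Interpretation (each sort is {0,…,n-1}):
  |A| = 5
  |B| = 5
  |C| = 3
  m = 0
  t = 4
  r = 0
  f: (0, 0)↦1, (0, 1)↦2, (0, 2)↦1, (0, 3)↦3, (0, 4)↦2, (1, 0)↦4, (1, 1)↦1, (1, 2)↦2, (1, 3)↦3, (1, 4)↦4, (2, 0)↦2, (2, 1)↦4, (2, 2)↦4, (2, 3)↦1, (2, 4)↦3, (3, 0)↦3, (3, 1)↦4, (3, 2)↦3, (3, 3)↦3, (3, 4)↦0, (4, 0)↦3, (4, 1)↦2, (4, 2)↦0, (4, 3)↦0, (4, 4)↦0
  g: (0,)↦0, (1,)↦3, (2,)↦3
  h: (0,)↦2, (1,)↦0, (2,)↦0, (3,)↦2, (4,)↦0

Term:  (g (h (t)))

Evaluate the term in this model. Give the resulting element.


  t = 4
  (h (t)) = h(4,) = 0
  (g (h (t))) = g(0,) = 0

value = 0


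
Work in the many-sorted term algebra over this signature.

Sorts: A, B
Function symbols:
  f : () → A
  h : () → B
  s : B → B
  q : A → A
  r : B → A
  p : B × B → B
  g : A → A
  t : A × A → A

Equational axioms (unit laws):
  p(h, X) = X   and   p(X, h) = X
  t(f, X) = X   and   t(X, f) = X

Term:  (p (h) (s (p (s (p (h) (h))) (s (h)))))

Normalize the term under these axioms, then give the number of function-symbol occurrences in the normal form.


1. (p (h) (s (p (s (p (h) (h))) (s (h)))))  →  (s (p (s (p (h) (h))) (s (h))))
2. (s (p (s (p (h) (h))) (s (h))))  →  (s (p (s (h)) (s (h))))
normal form: (s (p (s (h)) (s (h))))

size = 6


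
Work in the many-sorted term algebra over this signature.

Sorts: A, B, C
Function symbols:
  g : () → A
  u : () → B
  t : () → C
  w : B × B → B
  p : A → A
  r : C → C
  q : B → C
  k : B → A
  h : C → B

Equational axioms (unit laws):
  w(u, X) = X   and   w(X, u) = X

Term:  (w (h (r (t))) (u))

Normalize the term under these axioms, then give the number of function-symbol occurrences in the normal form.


1. (w (h (r (t))) (u))  →  (h (r (t)))
normal form: (h (r (t)))

size = 3


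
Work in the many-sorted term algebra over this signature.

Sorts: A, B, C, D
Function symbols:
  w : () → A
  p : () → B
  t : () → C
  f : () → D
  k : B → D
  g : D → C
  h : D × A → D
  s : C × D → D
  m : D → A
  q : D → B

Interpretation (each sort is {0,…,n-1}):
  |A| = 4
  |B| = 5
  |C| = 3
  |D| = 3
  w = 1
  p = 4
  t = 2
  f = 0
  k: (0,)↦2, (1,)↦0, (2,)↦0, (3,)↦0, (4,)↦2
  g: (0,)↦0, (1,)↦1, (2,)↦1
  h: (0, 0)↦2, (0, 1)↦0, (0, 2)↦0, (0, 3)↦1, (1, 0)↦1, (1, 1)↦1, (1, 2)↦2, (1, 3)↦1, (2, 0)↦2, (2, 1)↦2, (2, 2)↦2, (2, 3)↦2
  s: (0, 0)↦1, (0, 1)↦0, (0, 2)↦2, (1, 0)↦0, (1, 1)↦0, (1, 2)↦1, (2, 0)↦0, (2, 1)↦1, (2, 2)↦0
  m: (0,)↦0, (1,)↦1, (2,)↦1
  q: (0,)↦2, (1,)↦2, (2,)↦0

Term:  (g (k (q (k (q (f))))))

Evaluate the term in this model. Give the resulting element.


value = 0

  f = 0
  (q (f)) = q(0,) = 2
  (k (q (f))) = k(2,) = 0
  (q (k (q (f)))) = q(0,) = 2
  (k (q (k (q (f))))) = k(2,) = 0
  (g (k (q (k (q (f)))))) = g(0,) = 0


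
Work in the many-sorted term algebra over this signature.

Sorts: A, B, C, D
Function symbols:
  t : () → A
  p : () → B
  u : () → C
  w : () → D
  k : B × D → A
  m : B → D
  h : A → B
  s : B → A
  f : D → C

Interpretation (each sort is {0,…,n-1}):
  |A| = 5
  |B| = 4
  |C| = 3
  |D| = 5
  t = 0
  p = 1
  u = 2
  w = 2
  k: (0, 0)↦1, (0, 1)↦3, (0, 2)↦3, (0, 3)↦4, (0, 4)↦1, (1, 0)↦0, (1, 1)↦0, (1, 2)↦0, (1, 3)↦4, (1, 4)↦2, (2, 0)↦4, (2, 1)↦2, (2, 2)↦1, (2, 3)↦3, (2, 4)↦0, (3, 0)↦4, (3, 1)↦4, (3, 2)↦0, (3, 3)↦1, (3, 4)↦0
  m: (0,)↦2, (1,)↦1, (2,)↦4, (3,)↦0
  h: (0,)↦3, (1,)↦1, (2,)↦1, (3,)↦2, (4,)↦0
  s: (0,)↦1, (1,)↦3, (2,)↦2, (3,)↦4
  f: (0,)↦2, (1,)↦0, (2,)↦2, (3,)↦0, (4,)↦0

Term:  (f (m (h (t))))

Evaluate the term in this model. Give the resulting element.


  t = 0
  (h (t)) = h(0,) = 3
  (m (h (t))) = m(3,) = 0
  (f (m (h (t)))) = f(0,) = 2

value = 2


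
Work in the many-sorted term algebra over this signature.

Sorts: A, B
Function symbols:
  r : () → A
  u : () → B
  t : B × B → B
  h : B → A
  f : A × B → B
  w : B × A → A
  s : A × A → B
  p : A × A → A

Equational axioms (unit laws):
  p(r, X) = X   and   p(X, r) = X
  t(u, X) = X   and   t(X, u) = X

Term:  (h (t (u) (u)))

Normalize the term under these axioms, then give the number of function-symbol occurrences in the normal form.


1. (h (t (u) (u)))  →  (h (u))
normal form: (h (u))

size = 2


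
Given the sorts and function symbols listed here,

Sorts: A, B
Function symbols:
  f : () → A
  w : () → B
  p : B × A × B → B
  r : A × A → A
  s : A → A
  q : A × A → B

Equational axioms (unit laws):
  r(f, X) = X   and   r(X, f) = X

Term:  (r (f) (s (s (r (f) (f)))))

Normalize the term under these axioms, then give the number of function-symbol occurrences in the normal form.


1. (r (f) (s (s (r (f) (f)))))  →  (s (s (r (f) (f))))
2. (s (s (r (f) (f))))  →  (s (s (f)))
normal form: (s (s (f)))

size = 3


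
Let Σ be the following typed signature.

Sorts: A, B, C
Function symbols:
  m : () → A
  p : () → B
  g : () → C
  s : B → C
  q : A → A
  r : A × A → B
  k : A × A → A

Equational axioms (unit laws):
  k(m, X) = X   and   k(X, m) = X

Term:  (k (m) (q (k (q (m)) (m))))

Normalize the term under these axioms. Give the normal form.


1. (k (m) (q (k (q (m)) (m))))  →  (q (k (q (m)) (m)))
2. (q (k (q (m)) (m)))  →  (q (q (m)))

normal form = (q (q (m)))


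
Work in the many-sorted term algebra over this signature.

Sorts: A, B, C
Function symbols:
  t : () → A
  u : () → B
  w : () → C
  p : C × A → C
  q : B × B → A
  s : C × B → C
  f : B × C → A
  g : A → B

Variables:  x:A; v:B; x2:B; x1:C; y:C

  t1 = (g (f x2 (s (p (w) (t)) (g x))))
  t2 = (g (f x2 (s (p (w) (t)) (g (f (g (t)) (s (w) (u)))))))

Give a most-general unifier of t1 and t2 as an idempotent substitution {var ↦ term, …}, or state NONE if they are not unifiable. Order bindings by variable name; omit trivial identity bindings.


{x ↦ (f (g (t)) (s (w) (u)))}


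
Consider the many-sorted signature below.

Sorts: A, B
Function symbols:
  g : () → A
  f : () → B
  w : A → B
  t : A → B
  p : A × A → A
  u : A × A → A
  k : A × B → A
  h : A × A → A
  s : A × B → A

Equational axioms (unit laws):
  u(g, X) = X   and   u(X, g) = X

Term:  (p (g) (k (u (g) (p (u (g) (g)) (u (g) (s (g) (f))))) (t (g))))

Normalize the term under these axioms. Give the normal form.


1. (p (g) (k (u (g) (p (u (g) (g)) (u (g) (s (g) (f))))) (t (g))))  →  (p (g) (k (p (u (g) (g)) (u (g) (s (g) (f)))) (t (g))))
2. (p (g) (k (p (u (g) (g)) (u (g) (s (g) (f)))) (t (g))))  →  (p (g) (k (p (g) (u (g) (s (g) (f)))) (t (g))))
3. (p (g) (k (p (g) (u (g) (s (g) (f)))) (t (g))))  →  (p (g) (k (p (g) (s (g) (f))) (t (g))))

normal form = (p (g) (k (p (g) (s (g) (f))) (t (g))))


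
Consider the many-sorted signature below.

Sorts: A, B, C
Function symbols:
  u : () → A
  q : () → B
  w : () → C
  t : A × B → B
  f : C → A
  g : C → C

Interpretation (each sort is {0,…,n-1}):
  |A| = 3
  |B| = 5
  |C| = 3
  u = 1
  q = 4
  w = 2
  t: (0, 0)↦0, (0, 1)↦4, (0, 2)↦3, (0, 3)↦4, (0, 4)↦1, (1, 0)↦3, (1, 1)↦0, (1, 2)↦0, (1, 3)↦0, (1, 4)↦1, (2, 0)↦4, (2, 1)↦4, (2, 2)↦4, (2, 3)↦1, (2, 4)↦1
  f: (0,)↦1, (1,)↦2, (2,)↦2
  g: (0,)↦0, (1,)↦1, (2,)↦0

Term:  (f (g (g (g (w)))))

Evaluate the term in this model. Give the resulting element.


value = 1

  w = 2
  (g (w)) = g(2,) = 0
  (g (g (w))) = g(0,) = 0
  (g (g (g (w)))) = g(0,) = 0
  (f (g (g (g (w))))) = f(0,) = 1


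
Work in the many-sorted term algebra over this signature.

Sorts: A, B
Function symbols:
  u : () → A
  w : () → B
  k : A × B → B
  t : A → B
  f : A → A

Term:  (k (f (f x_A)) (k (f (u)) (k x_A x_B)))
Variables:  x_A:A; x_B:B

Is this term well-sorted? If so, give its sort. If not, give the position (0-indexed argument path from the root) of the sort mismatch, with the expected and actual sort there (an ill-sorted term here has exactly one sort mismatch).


      x_A : A
    (f x_A) : A
  (f (f x_A)) : A
      (u) : A
    (f (u)) : A
      x_A : A
      x_B : B
    (k x_A x_B) : B
  (k (f (u)) (k x_A x_B)) : B
(k (f (f x_A)) (k (f (u)) (k x_A x_B))) : B

well-sorted; sort = B


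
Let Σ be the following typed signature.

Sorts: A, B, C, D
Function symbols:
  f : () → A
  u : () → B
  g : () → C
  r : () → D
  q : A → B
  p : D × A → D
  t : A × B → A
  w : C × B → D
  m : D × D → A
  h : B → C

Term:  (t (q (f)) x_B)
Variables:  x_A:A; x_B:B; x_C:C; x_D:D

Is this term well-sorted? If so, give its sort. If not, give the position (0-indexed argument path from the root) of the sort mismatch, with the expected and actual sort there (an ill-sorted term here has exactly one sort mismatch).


ill-sorted at position [0]: expected A, got B

    (f) : A
  (q (f)) : B
  x_B : B
(t (q (f)) x_B) : ✗ arg 0 at [0] has sort B, expected A


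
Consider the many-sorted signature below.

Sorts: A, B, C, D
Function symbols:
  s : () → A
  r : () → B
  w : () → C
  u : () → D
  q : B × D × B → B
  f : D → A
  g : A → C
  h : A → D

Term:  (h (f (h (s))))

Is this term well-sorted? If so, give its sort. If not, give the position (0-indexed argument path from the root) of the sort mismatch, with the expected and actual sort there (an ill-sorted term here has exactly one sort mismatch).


well-sorted; sort = D

      (s) : A
    (h (s)) : D
  (f (h (s))) : A
(h (f (h (s)))) : D


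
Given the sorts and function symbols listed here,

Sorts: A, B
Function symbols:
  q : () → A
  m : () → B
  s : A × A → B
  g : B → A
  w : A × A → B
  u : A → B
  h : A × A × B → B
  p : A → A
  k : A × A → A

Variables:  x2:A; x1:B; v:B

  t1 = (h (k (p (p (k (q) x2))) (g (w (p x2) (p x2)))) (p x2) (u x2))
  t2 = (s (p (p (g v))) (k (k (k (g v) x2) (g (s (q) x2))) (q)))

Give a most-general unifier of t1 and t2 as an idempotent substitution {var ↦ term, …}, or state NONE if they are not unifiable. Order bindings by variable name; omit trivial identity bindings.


head clash or occurs-check failure — not unifiable

NONE (not unifiable)


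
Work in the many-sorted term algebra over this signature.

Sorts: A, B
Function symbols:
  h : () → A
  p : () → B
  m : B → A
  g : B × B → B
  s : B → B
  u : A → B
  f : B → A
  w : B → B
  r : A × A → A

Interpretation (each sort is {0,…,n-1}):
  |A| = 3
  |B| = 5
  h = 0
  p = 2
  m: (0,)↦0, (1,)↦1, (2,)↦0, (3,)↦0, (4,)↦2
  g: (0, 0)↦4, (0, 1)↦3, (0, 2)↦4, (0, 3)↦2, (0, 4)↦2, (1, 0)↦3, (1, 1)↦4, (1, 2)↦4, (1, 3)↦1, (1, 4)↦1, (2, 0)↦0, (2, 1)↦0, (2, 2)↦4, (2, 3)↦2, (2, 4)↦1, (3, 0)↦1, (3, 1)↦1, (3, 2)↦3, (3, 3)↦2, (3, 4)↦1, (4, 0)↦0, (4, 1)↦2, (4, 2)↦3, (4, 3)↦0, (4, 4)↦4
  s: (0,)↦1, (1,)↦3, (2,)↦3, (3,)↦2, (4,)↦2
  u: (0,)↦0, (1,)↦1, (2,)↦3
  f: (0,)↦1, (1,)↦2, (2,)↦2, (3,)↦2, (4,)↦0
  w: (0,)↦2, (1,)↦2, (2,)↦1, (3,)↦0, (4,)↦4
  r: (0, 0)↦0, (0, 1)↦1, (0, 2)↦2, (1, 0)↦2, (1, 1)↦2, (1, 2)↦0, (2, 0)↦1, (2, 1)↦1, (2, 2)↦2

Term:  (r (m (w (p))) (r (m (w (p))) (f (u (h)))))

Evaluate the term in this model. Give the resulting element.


value = 0

  p = 2
  (w (p)) = w(2,) = 1
  (m (w (p))) = m(1,) = 1
  p = 2
  (w (p)) = w(2,) = 1
  (m (w (p))) = m(1,) = 1
  h = 0
  (u (h)) = u(0,) = 0
  (f (u (h))) = f(0,) = 1
  (r (m (w (p))) (f (u (h)))) = r(1, 1) = 2
  (r (m (w (p))) (r (m (w (p))) (f (u (h))))) = r(1, 2) = 0


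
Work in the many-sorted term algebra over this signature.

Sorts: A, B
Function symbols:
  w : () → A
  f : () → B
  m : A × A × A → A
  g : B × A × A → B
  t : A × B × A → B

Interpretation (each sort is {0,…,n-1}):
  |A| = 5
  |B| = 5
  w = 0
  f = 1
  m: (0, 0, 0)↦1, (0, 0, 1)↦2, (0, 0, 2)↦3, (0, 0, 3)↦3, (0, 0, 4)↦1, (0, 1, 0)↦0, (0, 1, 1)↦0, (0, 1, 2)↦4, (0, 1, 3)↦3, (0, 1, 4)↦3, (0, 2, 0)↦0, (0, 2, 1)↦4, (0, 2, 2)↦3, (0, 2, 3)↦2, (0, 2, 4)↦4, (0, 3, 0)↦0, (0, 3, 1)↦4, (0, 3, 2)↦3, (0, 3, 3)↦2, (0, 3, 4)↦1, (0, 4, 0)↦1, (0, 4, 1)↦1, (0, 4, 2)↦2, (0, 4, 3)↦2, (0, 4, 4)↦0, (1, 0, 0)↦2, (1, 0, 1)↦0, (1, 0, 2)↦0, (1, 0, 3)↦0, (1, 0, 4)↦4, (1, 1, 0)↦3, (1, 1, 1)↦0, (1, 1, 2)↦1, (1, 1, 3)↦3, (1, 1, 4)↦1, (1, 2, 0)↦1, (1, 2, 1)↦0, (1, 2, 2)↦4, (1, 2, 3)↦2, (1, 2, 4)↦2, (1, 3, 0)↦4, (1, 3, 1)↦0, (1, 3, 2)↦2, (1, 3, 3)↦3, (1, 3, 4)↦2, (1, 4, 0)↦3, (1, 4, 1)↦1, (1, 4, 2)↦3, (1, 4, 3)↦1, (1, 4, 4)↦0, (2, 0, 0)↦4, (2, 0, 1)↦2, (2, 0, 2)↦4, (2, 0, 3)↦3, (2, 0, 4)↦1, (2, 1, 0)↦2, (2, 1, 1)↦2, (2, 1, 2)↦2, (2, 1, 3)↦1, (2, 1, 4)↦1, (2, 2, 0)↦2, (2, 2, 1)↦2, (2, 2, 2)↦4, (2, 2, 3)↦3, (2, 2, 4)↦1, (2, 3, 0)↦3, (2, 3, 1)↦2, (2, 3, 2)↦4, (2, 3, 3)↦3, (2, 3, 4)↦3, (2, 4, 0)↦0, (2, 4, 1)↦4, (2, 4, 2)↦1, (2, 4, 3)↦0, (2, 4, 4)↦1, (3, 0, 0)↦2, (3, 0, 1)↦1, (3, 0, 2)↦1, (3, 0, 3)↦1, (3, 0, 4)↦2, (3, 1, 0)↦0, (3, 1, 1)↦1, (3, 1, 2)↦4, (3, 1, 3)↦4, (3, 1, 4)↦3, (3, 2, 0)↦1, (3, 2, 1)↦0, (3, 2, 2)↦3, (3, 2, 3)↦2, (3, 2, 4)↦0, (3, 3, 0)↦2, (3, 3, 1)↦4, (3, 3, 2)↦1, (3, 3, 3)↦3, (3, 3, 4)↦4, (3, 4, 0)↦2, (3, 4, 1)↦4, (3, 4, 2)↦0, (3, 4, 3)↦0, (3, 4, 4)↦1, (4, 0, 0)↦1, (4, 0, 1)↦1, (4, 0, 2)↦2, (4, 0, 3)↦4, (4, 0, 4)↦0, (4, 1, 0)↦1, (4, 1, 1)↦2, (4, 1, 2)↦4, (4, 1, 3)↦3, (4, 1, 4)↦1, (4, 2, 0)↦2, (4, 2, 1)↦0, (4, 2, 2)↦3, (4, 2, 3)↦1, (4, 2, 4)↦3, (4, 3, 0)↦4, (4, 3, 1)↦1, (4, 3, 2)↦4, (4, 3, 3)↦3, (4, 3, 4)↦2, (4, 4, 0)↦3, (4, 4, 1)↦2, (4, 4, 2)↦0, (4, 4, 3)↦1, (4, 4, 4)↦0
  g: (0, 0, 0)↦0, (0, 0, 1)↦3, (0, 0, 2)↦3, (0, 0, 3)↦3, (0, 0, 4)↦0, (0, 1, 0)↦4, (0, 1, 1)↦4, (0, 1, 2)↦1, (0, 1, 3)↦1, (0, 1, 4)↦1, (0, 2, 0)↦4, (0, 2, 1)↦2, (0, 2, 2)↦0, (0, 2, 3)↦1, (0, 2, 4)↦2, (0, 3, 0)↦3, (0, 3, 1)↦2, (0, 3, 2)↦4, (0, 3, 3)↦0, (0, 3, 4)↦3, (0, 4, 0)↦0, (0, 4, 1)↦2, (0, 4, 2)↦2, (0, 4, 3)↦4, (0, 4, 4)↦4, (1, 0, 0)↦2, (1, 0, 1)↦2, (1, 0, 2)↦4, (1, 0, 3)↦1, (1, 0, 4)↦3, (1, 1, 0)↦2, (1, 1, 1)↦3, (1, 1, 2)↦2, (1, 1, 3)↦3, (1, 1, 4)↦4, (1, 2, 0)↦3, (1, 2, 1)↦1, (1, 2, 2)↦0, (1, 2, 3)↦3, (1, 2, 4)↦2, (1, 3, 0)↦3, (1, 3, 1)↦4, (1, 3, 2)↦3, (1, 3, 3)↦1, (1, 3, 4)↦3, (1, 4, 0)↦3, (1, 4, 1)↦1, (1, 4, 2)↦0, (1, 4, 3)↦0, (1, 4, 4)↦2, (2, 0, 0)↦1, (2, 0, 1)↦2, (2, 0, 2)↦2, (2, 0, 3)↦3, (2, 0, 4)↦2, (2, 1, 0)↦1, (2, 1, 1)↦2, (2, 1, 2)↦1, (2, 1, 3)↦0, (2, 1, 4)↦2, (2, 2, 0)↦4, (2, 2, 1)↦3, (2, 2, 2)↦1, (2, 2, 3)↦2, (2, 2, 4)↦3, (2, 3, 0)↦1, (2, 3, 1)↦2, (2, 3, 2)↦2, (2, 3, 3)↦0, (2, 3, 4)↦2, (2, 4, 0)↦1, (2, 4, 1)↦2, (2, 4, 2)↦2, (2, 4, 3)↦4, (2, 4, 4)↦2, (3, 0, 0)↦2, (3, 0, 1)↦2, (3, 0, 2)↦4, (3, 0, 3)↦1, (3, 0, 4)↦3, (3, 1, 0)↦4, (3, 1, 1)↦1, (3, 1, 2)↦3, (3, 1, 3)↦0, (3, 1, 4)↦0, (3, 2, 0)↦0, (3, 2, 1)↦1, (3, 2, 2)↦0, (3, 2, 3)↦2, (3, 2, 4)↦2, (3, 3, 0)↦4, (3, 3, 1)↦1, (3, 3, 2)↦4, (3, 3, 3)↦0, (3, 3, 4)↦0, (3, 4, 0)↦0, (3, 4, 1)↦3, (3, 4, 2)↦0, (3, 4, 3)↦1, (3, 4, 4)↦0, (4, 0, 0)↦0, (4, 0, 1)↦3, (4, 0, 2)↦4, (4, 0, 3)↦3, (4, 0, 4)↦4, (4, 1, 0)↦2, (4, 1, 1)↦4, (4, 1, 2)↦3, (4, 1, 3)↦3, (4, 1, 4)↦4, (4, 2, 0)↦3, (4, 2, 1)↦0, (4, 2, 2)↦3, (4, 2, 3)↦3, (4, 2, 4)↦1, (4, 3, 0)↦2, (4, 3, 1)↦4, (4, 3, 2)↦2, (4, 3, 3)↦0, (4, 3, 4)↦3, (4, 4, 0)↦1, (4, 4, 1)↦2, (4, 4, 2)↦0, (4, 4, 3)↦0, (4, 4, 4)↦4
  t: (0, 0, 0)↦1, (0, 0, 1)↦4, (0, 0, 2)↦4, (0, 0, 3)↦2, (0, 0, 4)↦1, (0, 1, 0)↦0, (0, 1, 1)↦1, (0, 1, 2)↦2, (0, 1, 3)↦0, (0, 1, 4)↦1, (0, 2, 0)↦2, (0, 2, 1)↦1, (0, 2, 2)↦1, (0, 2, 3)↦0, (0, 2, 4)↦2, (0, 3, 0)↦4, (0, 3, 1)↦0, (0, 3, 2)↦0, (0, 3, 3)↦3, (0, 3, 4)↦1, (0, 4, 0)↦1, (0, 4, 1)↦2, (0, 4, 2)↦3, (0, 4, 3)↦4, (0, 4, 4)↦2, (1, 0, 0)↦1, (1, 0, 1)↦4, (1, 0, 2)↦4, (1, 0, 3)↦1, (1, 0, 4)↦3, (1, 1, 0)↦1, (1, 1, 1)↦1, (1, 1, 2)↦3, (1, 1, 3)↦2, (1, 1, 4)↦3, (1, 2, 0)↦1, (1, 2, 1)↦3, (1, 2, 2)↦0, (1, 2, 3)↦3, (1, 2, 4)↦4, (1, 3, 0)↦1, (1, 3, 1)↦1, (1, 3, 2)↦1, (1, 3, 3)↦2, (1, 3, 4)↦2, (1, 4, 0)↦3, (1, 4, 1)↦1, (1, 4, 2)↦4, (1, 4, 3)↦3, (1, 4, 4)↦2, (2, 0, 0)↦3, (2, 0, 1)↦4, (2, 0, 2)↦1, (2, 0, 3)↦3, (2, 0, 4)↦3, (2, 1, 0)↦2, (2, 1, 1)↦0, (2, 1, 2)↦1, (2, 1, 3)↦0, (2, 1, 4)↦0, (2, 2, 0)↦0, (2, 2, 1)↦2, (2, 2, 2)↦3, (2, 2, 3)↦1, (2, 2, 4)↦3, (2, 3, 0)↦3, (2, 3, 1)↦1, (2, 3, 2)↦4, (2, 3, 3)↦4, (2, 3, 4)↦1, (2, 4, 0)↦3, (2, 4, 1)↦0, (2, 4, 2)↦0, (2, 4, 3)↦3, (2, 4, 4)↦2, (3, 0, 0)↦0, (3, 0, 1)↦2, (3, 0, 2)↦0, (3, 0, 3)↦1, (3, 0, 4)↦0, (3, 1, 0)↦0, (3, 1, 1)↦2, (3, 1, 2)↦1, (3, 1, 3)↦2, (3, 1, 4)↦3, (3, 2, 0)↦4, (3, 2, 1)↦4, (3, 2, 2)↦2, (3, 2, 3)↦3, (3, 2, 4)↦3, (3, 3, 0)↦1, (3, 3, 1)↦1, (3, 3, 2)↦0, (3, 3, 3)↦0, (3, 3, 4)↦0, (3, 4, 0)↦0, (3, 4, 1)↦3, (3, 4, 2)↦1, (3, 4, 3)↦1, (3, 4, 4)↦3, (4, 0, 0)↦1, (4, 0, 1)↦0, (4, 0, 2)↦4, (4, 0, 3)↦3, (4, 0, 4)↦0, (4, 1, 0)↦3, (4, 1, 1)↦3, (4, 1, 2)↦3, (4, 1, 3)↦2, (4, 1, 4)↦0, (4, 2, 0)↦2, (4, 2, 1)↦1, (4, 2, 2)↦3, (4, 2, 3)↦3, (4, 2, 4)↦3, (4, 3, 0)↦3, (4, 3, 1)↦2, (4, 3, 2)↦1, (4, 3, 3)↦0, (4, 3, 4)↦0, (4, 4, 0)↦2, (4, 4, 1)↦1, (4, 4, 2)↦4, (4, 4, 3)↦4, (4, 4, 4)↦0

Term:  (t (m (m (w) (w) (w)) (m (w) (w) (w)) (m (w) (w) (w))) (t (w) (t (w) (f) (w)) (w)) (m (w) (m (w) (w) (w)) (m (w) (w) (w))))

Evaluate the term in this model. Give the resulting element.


value = 0

  w = 0
  w = 0
  w = 0
  (m (w) (w) (w)) = m(0, 0, 0) = 1
  w = 0
  w = 0
  w = 0
  (m (w) (w) (w)) = m(0, 0, 0) = 1
  w = 0
  w = 0
  w = 0
  (m (w) (w) (w)) = m(0, 0, 0) = 1
  (m (m (w) (w) (w)) (m (w) (w) (w)) (m (w) (w) (w))) = m(1, 1, 1) = 0
  w = 0
  w = 0
  f = 1
  w = 0
  (t (w) (f) (w)) = t(0, 1, 0) = 0
  w = 0
  (t (w) (t (w) (f) (w)) (w)) = t(0, 0, 0) = 1
  w = 0
  w = 0
  w = 0
  w = 0
  (m (w) (w) (w)) = m(0, 0, 0) = 1
  w = 0
  w = 0
  w = 0
  (m (w) (w) (w)) = m(0, 0, 0) = 1
  (m (w) (m (w) (w) (w)) (m (w) (w) (w))) = m(0, 1, 1) = 0
  (t (m (m (w) (w) (w)) (m (w) (w) (w)) (m (w) (w) (w))) (t (w) (t (w) (f) (w)) (w)) (m (w) (m (w) (w) (w)) (m (w) (w) (w)))) = t(0, 1, 0) = 0


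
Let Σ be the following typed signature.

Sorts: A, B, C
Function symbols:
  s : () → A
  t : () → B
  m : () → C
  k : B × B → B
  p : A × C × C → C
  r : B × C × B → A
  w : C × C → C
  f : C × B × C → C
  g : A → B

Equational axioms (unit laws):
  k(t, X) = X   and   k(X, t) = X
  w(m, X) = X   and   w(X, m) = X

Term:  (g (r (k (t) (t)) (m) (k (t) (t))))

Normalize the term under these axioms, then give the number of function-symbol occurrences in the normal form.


1. (g (r (k (t) (t)) (m) (k (t) (t))))  →  (g (r (t) (m) (k (t) (t))))
2. (g (r (t) (m) (k (t) (t))))  →  (g (r (t) (m) (t)))
normal form: (g (r (t) (m) (t)))

size = 5


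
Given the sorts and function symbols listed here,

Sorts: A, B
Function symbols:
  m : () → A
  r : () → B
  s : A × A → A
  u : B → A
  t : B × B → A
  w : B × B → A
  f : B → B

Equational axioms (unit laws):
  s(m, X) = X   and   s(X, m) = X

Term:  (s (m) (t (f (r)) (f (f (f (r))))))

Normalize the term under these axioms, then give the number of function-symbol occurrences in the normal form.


1. (s (m) (t (f (r)) (f (f (f (r))))))  →  (t (f (r)) (f (f (f (r)))))
normal form: (t (f (r)) (f (f (f (r)))))

size = 7


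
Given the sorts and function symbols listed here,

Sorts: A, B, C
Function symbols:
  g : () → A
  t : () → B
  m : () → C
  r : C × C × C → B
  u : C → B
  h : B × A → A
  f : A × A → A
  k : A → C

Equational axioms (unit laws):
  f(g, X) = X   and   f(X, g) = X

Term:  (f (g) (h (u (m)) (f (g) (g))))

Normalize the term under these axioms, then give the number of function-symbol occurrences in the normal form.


1. (f (g) (h (u (m)) (f (g) (g))))  →  (h (u (m)) (f (g) (g)))
2. (h (u (m)) (f (g) (g)))  →  (h (u (m)) (g))
normal form: (h (u (m)) (g))

size = 4


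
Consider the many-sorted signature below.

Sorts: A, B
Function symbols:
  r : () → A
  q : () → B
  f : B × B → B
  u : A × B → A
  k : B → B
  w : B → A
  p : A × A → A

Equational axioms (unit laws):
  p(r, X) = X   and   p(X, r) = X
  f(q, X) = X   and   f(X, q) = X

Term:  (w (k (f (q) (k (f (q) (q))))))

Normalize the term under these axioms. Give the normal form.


1. (w (k (f (q) (k (f (q) (q))))))  →  (w (k (k (f (q) (q)))))
2. (w (k (k (f (q) (q)))))  →  (w (k (k (q))))

normal form = (w (k (k (q))))


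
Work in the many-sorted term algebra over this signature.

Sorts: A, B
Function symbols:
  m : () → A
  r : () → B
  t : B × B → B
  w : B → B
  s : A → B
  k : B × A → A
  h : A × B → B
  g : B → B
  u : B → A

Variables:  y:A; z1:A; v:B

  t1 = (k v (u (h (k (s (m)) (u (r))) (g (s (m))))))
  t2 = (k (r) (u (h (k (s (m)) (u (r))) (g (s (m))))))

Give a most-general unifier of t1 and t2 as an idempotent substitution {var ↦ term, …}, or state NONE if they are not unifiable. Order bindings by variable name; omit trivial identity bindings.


{v ↦ (r)}


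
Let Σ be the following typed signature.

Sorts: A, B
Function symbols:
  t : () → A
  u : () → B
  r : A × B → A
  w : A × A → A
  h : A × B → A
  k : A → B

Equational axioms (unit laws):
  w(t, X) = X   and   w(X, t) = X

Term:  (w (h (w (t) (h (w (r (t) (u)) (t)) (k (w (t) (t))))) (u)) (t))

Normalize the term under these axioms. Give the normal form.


normal form = (h (h (r (t) (u)) (k (t))) (u))

1. (w (h (w (t) (h (w (r (t) (u)) (t)) (k (w (t) (t))))) (u)) (t))  →  (h (w (t) (h (w (r (t) (u)) (t)) (k (w (t) (t))))) (u))
2. (h (w (t) (h (w (r (t) (u)) (t)) (k (w (t) (t))))) (u))  →  (h (h (w (r (t) (u)) (t)) (k (w (t) (t)))) (u))
3. (h (h (w (r (t) (u)) (t)) (k (w (t) (t)))) (u))  →  (h (h (r (t) (u)) (k (w (t) (t)))) (u))
4. (h (h (r (t) (u)) (k (w (t) (t)))) (u))  →  (h (h (r (t) (u)) (k (t))) (u))


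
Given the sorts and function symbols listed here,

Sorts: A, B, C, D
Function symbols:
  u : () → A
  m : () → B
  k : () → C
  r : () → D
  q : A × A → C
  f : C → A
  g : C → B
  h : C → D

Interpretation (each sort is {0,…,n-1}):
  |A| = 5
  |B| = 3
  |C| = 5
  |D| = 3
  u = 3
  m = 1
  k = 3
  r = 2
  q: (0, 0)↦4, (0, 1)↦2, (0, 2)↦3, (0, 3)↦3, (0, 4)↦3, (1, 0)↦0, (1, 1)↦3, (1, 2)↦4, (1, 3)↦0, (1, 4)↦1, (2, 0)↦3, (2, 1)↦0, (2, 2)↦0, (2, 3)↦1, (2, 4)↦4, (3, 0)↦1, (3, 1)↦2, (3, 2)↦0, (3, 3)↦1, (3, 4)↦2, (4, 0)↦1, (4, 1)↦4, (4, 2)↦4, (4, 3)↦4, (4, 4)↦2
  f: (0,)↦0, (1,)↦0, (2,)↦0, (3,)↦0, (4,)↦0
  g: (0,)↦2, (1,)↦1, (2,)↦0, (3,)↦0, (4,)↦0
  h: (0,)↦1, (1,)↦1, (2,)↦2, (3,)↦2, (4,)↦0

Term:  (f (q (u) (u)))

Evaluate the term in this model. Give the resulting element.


value = 0

  u = 3
  u = 3
  (q (u) (u)) = q(3, 3) = 1
  (f (q (u) (u))) = f(1,) = 0


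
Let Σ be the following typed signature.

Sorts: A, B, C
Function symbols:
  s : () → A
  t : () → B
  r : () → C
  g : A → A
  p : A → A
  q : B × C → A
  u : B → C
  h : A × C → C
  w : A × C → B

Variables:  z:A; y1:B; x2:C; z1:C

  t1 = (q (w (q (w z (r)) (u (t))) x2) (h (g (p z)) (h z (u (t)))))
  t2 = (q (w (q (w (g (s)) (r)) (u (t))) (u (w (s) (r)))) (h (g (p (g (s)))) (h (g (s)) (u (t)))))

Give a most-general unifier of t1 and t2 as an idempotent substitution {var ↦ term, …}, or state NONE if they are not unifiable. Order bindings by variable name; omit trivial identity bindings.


{x2 ↦ (u (w (s) (r))), z ↦ (g (s))}


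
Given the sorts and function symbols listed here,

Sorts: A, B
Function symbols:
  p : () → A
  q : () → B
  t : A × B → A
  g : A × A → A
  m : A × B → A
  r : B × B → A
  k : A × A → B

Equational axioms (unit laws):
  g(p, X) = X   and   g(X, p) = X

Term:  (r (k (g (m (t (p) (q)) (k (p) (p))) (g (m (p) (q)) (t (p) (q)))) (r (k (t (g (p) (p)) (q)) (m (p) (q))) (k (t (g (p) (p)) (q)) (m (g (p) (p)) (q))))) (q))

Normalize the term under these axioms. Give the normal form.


1. (r (k (g (m (t (p) (q)) (k (p) (p))) (g (m (p) (q)) (t (p) (q)))) (r (k (t (g (p) (p)) (q)) (m (p) (q))) (k (t (g (p) (p)) (q)) (m (g (p) (p)) (q))))) (q))  →  (r (k (g (m (t (p) (q)) (k (p) (p))) (g (m (p) (q)) (t (p) (q)))) (r (k (t (p) (q)) (m (p) (q))) (k (t (g (p) (p)) (q)) (m (g (p) (p)) (q))))) (q))
2. (r (k (g (m (t (p) (q)) (k (p) (p))) (g (m (p) (q)) (t (p) (q)))) (r (k (t (p) (q)) (m (p) (q))) (k (t (g (p) (p)) (q)) (m (g (p) (p)) (q))))) (q))  →  (r (k (g (m (t (p) (q)) (k (p) (p))) (g (m (p) (q)) (t (p) (q)))) (r (k (t (p) (q)) (m (p) (q))) (k (t (p) (q)) (m (g (p) (p)) (q))))) (q))
3. (r (k (g (m (t (p) (q)) (k (p) (p))) (g (m (p) (q)) (t (p) (q)))) (r (k (t (p) (q)) (m (p) (q))) (k (t (p) (q)) (m (g (p) (p)) (q))))) (q))  →  (r (k (g (m (t (p) (q)) (k (p) (p))) (g (m (p) (q)) (t (p) (q)))) (r (k (t (p) (q)) (m (p) (q))) (k (t (p) (q)) (m (p) (q))))) (q))

normal form = (r (k (g (m (t (p) (q)) (k (p) (p))) (g (m (p) (q)) (t (p) (q)))) (r (k (t (p) (q)) (m (p) (q))) (k (t (p) (q)) (m (p) (q))))) (q))


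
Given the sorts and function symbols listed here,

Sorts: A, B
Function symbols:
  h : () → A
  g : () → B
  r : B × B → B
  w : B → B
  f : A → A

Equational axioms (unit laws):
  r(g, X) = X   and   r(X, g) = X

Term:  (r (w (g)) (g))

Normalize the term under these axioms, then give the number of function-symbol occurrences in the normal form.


size = 2

1. (r (w (g)) (g))  →  (w (g))
normal form: (w (g))


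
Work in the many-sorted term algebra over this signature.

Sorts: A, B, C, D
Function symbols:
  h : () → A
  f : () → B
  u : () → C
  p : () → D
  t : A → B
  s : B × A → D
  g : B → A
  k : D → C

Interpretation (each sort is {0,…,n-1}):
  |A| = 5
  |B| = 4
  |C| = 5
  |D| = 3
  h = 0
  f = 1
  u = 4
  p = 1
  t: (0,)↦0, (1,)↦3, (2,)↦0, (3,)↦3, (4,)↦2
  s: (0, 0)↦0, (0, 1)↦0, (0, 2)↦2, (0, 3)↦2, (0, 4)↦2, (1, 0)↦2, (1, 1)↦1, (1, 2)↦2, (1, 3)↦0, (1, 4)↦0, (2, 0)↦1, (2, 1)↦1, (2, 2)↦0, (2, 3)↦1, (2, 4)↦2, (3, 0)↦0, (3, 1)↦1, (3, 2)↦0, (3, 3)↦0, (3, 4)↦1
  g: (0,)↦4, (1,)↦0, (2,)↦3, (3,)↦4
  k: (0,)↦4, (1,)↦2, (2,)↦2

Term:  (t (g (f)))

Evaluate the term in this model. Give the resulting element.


  f = 1
  (g (f)) = g(1,) = 0
  (t (g (f))) = t(0,) = 0

value = 0


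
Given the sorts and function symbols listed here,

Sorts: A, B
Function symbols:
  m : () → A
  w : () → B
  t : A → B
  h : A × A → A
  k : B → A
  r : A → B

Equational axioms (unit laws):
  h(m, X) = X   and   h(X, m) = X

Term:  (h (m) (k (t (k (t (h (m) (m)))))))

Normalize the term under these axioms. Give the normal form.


1. (h (m) (k (t (k (t (h (m) (m)))))))  →  (k (t (k (t (h (m) (m))))))
2. (k (t (k (t (h (m) (m))))))  →  (k (t (k (t (m)))))

normal form = (k (t (k (t (m)))))


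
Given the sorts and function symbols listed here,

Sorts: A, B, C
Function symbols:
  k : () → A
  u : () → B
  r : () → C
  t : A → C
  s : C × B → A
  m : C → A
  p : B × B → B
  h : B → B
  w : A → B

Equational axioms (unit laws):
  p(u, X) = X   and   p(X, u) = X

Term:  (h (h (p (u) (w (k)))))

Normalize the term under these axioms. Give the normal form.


normal form = (h (h (w (k))))

1. (h (h (p (u) (w (k)))))  →  (h (h (w (k))))


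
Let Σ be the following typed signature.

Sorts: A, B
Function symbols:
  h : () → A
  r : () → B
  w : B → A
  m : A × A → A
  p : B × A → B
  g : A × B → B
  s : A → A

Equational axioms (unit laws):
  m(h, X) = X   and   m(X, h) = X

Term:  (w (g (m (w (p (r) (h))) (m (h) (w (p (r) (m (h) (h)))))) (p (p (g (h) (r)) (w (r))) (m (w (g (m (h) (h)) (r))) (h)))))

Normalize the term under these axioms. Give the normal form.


1. (w (g (m (w (p (r) (h))) (m (h) (w (p (r) (m (h) (h)))))) (p (p (g (h) (r)) (w (r))) (m (w (g (m (h) (h)) (r))) (h)))))  →  (w (g (m (w (p (r) (h))) (w (p (r) (m (h) (h))))) (p (p (g (h) (r)) (w (r))) (m (w (g (m (h) (h)) (r))) (h)))))
2. (w (g (m (w (p (r) (h))) (w (p (r) (m (h) (h))))) (p (p (g (h) (r)) (w (r))) (m (w (g (m (h) (h)) (r))) (h)))))  →  (w (g (m (w (p (r) (h))) (w (p (r) (h)))) (p (p (g (h) (r)) (w (r))) (m (w (g (m (h) (h)) (r))) (h)))))
3. (w (g (m (w (p (r) (h))) (w (p (r) (h)))) (p (p (g (h) (r)) (w (r))) (m (w (g (m (h) (h)) (r))) (h)))))  →  (w (g (m (w (p (r) (h))) (w (p (r) (h)))) (p (p (g (h) (r)) (w (r))) (w (g (m (h) (h)) (r))))))
4. (w (g (m (w (p (r) (h))) (w (p (r) (h)))) (p (p (g (h) (r)) (w (r))) (w (g (m (h) (h)) (r))))))  →  (w (g (m (w (p (r) (h))) (w (p (r) (h)))) (p (p (g (h) (r)) (w (r))) (w (g (h) (r))))))

normal form = (w (g (m (w (p (r) (h))) (w (p (r) (h)))) (p (p (g (h) (r)) (w (r))) (w (g (h) (r))))))


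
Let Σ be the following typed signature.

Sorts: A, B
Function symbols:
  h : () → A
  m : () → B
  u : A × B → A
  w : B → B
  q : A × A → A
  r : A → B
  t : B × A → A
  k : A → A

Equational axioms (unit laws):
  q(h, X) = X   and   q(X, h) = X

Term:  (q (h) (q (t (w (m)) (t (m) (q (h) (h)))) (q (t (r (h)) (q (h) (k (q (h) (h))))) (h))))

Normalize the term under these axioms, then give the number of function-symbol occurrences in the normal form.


size = 12

1. (q (h) (q (t (w (m)) (t (m) (q (h) (h)))) (q (t (r (h)) (q (h) (k (q (h) (h))))) (h))))  →  (q (t (w (m)) (t (m) (q (h) (h)))) (q (t (r (h)) (q (h) (k (q (h) (h))))) (h)))
2. (q (t (w (m)) (t (m) (q (h) (h)))) (q (t (r (h)) (q (h) (k (q (h) (h))))) (h)))  →  (q (t (w (m)) (t (m) (h))) (q (t (r (h)) (q (h) (k (q (h) (h))))) (h)))
3. (q (t (w (m)) (t (m) (h))) (q (t (r (h)) (q (h) (k (q (h) (h))))) (h)))  →  (q (t (w (m)) (t (m) (h))) (t (r (h)) (q (h) (k (q (h) (h))))))
4. (q (t (w (m)) (t (m) (h))) (t (r (h)) (q (h) (k (q (h) (h))))))  →  (q (t (w (m)) (t (m) (h))) (t (r (h)) (k (q (h) (h)))))
5. (q (t (w (m)) (t (m) (h))) (t (r (h)) (k (q (h) (h)))))  →  (q (t (w (m)) (t (m) (h))) (t (r (h)) (k (h))))
normal form: (q (t (w (m)) (t (m) (h))) (t (r (h)) (k (h))))


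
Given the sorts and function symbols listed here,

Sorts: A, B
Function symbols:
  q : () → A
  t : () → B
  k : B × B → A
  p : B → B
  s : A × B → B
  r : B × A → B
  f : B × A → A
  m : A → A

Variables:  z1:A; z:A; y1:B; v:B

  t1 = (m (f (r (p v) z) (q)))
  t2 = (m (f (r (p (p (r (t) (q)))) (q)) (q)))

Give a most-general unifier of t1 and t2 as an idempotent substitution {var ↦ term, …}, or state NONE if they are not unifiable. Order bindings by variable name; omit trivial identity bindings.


{v ↦ (p (r (t) (q))), z ↦ (q)}


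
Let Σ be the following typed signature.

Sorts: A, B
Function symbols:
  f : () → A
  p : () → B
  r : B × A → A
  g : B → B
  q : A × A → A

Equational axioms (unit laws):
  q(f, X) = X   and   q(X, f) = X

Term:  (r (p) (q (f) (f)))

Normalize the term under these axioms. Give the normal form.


normal form = (r (p) (f))

1. (r (p) (q (f) (f)))  →  (r (p) (f))


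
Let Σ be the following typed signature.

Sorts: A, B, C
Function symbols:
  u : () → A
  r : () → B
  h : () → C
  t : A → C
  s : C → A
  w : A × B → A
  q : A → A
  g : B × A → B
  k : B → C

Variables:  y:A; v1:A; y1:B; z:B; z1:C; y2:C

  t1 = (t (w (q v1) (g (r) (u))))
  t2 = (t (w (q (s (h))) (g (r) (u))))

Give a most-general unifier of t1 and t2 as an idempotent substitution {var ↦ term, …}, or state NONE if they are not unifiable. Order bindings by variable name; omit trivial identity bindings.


{v1 ↦ (s (h))}


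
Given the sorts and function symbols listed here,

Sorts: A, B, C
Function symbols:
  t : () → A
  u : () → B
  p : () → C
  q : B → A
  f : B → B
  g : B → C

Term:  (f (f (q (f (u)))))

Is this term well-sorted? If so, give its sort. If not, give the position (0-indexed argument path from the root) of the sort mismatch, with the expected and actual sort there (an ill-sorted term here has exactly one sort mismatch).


ill-sorted at position [0, 0]: expected B, got A

        (u) : B
      (f (u)) : B
    (q (f (u))) : A
  (f (q (f (u)))) : ✗ arg 0 at [0, 0] has sort A, expected B


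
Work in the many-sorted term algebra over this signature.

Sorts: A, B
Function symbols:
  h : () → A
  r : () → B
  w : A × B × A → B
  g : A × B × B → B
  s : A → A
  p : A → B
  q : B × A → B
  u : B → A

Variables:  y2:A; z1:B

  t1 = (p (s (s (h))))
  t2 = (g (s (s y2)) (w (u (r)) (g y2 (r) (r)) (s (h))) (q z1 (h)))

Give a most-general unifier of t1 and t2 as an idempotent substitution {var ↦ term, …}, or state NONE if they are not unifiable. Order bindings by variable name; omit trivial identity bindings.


NONE (not unifiable)

head clash or occurs-check failure — not unifiable


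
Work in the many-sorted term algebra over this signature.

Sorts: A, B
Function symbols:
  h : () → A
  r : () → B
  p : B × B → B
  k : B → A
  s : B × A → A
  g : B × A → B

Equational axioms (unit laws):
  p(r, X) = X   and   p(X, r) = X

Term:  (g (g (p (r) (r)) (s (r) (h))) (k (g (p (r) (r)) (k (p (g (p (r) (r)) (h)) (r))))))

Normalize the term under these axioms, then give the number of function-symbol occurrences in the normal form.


size = 13

1. (g (g (p (r) (r)) (s (r) (h))) (k (g (p (r) (r)) (k (p (g (p (r) (r)) (h)) (r))))))  →  (g (g (r) (s (r) (h))) (k (g (p (r) (r)) (k (p (g (p (r) (r)) (h)) (r))))))
2. (g (g (r) (s (r) (h))) (k (g (p (r) (r)) (k (p (g (p (r) (r)) (h)) (r))))))  →  (g (g (r) (s (r) (h))) (k (g (r) (k (p (g (p (r) (r)) (h)) (r))))))
3. (g (g (r) (s (r) (h))) (k (g (r) (k (p (g (p (r) (r)) (h)) (r))))))  →  (g (g (r) (s (r) (h))) (k (g (r) (k (g (p (r) (r)) (h))))))
4. (g (g (r) (s (r) (h))) (k (g (r) (k (g (p (r) (r)) (h))))))  →  (g (g (r) (s (r) (h))) (k (g (r) (k (g (r) (h))))))
normal form: (g (g (r) (s (r) (h))) (k (g (r) (k (g (r) (h))))))


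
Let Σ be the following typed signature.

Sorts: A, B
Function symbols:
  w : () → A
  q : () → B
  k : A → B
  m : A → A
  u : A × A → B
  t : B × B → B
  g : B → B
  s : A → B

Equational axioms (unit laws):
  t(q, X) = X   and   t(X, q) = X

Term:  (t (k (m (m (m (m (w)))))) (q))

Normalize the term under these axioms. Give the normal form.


1. (t (k (m (m (m (m (w)))))) (q))  →  (k (m (m (m (m (w))))))

normal form = (k (m (m (m (m (w))))))


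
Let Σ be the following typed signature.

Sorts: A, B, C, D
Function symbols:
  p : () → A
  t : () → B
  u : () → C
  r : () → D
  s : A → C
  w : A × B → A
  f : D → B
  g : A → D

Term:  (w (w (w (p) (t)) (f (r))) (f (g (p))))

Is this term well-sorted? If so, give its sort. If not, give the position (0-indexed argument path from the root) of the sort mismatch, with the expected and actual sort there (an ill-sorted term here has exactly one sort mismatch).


well-sorted; sort = A

      (p) : A
      (t) : B
    (w (p) (t)) : A
      (r) : D
    (f (r)) : B
  (w (w (p) (t)) (f (r))) : A
      (p) : A
    (g (p)) : D
  (f (g (p))) : B
(w (w (w (p) (t)) (f (r))) (f (g (p)))) : A


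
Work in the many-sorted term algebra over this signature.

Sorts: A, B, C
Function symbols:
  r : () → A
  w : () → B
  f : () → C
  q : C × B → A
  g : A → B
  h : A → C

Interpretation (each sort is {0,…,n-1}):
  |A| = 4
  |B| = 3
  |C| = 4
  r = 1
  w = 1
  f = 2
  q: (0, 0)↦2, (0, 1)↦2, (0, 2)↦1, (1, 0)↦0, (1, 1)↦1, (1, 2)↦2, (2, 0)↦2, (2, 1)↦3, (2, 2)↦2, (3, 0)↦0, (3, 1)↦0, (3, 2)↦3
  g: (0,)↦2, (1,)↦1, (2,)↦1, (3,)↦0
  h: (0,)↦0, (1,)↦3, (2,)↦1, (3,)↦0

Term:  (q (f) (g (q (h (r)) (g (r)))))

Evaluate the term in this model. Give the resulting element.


value = 2

  f = 2
  r = 1
  (h (r)) = h(1,) = 3
  r = 1
  (g (r)) = g(1,) = 1
  (q (h (r)) (g (r))) = q(3, 1) = 0
  (g (q (h (r)) (g (r)))) = g(0,) = 2
  (q (f) (g (q (h (r)) (g (r))))) = q(2, 2) = 2


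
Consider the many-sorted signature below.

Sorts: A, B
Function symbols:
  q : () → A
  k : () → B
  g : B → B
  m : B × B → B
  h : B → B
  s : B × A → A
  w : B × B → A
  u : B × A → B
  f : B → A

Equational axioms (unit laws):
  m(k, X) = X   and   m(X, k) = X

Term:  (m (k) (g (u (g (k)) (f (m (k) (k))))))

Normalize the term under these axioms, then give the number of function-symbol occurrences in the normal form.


size = 6

1. (m (k) (g (u (g (k)) (f (m (k) (k))))))  →  (g (u (g (k)) (f (m (k) (k)))))
2. (g (u (g (k)) (f (m (k) (k)))))  →  (g (u (g (k)) (f (k))))
normal form: (g (u (g (k)) (f (k))))


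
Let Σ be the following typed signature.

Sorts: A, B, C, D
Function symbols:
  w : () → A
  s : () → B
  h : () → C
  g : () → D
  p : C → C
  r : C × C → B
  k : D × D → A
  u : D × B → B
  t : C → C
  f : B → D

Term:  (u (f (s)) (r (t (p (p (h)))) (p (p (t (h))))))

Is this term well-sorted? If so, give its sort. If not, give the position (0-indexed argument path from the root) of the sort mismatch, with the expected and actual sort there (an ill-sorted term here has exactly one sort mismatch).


well-sorted; sort = B

    (s) : B
  (f (s)) : D
          (h) : C
        (p (h)) : C
      (p (p (h))) : C
    (t (p (p (h)))) : C
          (h) : C
        (t (h)) : C
      (p (t (h))) : C
    (p (p (t (h)))) : C
  (r (t (p (p (h)))) (p (p (t (h))))) : B
(u (f (s)) (r (t (p (p (h)))) (p (p (t (h)))))) : B


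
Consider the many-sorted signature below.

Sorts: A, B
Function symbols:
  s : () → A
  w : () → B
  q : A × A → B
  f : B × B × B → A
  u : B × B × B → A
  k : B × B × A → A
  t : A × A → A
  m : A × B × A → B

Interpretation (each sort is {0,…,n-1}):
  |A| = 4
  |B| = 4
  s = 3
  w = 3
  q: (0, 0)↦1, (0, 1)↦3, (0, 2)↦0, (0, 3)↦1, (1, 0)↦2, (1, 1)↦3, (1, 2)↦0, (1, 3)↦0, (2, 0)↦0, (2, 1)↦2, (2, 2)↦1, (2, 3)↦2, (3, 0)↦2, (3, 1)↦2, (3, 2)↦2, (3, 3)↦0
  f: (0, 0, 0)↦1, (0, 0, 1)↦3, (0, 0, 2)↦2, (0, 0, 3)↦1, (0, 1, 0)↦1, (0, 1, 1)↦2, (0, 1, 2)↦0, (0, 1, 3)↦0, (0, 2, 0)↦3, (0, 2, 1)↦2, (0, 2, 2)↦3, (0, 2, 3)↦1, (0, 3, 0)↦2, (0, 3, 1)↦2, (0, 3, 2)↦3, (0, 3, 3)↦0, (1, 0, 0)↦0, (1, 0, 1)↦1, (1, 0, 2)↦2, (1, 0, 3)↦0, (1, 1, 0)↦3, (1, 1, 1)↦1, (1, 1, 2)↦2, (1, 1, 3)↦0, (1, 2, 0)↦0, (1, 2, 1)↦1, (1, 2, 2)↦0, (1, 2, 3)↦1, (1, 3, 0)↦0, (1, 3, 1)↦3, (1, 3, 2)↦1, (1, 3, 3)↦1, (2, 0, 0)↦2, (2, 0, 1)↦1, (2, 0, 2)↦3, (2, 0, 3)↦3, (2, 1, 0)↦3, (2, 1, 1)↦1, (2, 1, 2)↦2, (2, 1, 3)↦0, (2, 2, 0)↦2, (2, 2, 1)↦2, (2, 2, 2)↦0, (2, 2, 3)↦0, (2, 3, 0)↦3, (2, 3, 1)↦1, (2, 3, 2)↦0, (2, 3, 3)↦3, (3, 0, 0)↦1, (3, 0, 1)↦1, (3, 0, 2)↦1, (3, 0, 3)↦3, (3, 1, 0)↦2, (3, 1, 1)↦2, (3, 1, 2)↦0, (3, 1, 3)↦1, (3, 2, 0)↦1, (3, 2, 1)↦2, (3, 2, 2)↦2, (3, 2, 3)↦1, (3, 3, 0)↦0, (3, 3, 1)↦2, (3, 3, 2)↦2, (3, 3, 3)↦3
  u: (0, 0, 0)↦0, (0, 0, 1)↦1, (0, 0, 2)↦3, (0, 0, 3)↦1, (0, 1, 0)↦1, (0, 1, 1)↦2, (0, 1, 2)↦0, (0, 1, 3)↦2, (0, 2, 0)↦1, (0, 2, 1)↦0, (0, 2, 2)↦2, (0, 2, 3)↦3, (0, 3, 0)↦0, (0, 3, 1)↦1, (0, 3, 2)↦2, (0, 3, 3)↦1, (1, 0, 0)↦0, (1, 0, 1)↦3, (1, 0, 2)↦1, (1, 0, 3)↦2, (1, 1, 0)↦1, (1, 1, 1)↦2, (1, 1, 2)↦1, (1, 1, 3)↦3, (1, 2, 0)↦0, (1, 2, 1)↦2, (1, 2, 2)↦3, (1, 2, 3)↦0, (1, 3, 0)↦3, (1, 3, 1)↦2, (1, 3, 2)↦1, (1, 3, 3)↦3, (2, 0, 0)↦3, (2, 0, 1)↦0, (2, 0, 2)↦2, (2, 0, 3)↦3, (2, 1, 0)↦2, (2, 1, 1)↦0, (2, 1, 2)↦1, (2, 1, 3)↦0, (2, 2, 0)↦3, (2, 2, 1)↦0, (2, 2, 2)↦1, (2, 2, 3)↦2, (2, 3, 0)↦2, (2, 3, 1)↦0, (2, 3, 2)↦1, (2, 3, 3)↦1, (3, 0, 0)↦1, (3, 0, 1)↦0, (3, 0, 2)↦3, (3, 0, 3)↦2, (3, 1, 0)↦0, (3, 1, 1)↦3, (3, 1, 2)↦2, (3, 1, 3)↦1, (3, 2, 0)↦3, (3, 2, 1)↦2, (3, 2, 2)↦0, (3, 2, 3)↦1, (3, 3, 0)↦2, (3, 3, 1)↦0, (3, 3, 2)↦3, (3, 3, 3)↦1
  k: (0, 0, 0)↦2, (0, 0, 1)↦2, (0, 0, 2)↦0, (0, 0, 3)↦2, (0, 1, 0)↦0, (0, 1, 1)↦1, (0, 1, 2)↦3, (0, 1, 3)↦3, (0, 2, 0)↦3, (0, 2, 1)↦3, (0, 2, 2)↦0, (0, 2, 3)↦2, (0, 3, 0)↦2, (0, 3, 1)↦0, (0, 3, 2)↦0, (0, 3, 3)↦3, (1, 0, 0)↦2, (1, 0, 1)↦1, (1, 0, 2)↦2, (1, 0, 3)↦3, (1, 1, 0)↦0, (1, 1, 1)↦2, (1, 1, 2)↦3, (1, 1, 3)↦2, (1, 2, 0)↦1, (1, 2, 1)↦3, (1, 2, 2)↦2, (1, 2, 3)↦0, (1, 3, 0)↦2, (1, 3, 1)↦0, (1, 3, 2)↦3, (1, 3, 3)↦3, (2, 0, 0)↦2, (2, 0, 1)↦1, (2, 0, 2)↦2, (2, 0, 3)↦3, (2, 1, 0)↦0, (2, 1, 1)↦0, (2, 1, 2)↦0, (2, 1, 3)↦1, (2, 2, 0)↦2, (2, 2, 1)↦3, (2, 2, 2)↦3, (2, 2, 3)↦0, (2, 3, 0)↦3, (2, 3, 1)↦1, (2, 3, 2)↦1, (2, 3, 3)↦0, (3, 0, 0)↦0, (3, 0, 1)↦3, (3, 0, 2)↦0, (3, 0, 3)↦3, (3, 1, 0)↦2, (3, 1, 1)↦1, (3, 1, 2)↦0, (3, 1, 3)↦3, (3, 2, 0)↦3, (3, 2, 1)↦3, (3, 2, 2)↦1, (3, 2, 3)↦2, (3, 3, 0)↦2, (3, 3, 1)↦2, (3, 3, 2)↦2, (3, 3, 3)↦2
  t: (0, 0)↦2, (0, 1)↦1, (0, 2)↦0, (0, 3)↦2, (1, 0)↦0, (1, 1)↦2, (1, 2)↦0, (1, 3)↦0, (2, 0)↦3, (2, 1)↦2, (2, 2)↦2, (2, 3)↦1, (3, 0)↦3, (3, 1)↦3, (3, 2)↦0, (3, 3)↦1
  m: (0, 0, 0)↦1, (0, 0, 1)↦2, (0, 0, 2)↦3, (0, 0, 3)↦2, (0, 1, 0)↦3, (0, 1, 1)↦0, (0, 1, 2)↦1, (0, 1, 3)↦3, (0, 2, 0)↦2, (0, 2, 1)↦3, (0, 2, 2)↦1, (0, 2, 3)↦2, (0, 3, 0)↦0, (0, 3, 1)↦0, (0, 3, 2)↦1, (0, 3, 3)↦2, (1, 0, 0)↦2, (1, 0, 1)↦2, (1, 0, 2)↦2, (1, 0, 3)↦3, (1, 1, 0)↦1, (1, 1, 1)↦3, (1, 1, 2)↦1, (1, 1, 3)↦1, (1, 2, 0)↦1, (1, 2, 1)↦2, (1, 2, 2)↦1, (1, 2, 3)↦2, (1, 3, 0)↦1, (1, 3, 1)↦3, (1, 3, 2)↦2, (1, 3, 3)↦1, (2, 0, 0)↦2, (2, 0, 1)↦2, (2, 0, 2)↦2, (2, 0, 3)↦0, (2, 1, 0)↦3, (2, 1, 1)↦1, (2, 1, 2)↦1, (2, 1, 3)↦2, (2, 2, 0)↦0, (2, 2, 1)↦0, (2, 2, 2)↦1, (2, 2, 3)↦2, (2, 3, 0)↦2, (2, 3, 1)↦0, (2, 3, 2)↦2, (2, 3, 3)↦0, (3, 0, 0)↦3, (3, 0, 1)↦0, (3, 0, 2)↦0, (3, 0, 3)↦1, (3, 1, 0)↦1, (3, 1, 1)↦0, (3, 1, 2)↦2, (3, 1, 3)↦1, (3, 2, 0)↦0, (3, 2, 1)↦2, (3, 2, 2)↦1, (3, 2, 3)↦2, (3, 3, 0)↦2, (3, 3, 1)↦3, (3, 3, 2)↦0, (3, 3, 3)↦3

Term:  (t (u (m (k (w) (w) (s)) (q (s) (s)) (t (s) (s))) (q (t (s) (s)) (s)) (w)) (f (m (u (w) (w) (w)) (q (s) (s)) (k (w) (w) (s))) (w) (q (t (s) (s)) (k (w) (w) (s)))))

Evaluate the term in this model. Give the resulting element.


value = 1

  w = 3
  w = 3
  s = 3
  (k (w) (w) (s)) = k(3, 3, 3) = 2
  s = 3
  s = 3
  (q (s) (s)) = q(3, 3) = 0
  s = 3
  s = 3
  (t (s) (s)) = t(3, 3) = 1
  (m (k (w) (w) (s)) (q (s) (s)) (t (s) (s))) = m(2, 0, 1) = 2
  s = 3
  s = 3
  (t (s) (s)) = t(3, 3) = 1
  s = 3
  (q (t (s) (s)) (s)) = q(1, 3) = 0
  w = 3
  (u (m (k (w) (w) (s)) (q (s) (s)) (t (s) (s))) (q (t (s) (s)) (s)) (w)) = u(2, 0, 3) = 3
  w = 3
  w = 3
  w = 3
  (u (w) (w) (w)) = u(3, 3, 3) = 1
  s = 3
  s = 3
  (q (s) (s)) = q(3, 3) = 0
  w = 3
  w = 3
  s = 3
  (k (w) (w) (s)) = k(3, 3, 3) = 2
  (m (u (w) (w) (w)) (q (s) (s)) (k (w) (w) (s))) = m(1, 0, 2) = 2
  w = 3
  s = 3
  s = 3
  (t (s) (s)) = t(3, 3) = 1
  w = 3
  w = 3
  s = 3
  (k (w) (w) (s)) = k(3, 3, 3) = 2
  (q (t (s) (s)) (k (w) (w) (s))) = q(1, 2) = 0
  (f (m (u (w) (w) (w)) (q (s) (s)) (k (w) (w) (s))) (w) (q (t (s) (s)) (k (w) (w) (s)))) = f(2, 3, 0) = 3
  (t (u (m (k (w) (w) (s)) (q (s) (s)) (t (s) (s))) (q (t (s) (s)) (s)) (w)) (f (m (u (w) (w) (w)) (q (s) (s)) (k (w) (w) (s))) (w) (q (t (s) (s)) (k (w) (w) (s))))) = t(3, 3) = 1
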